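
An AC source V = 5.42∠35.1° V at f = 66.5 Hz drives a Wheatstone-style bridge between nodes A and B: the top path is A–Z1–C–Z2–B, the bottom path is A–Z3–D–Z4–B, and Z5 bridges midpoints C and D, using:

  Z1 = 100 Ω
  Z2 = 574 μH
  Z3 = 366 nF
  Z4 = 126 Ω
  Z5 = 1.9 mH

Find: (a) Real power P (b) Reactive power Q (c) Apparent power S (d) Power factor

Step 1 — Angular frequency: ω = 2π·f = 2π·66.5 = 417.8 rad/s.
Step 2 — Component impedances:
  Z1: Z = R = 100 Ω
  Z2: Z = jωL = j·417.8·0.000574 = 0 + j0.2398 Ω
  Z3: Z = 1/(jωC) = -j/(ω·C) = 0 - j6539 Ω
  Z4: Z = R = 126 Ω
  Z5: Z = jωL = j·417.8·0.0019 = 0 + j0.7939 Ω
Step 3 — Bridge requires nodal analysis (the Z5 bridge couples midpoints C and D, so the two paths cannot be reduced to a simple series/parallel combination). Setting node B to ground and injecting 1 A at node A, the 3-node admittance system at A, C, D solves to V_A = Z_AB = 99.98 - j1.289 Ω = 99.99∠-0.7° Ω.
Step 4 — Source phasor: V = 5.42∠35.1° V = 4.434 + j3.117 V.
Step 5 — Current: I = V / Z = 0.04394 + j0.03174 A = 0.05421∠35.8° A.
Step 6 — Complex power: S = V·I* = 0.2938 - j0.003788 VA.
Step 7 — Real power: P = Re(S) = 0.2938 W.
Step 8 — Reactive power: Q = Im(S) = -0.003788 VAR.
Step 9 — Apparent power: |S| = 0.2938 VA.
Step 10 — Power factor: PF = P/|S| = 0.9999 (leading).

(a) P = 0.2938 W  (b) Q = -0.003788 VAR  (c) S = 0.2938 VA  (d) PF = 0.9999 (leading)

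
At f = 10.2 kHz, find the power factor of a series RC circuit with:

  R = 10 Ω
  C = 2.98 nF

Step 1 — Angular frequency: ω = 2π·f = 2π·1.02e+04 = 6.409e+04 rad/s.
Step 2 — Component impedances:
  R: Z = R = 10 Ω
  C: Z = 1/(jωC) = -j/(ω·C) = 0 - j5236 Ω
Step 3 — Series combination: Z_total = R + C = 10 - j5236 Ω = 5236∠-89.9° Ω.
Step 4 — Power factor: PF = cos(φ) = Re(Z)/|Z| = 10/5236 = 0.00191.
Step 5 — Type: Im(Z) = -5236 ⇒ leading (phase φ = -89.9°).

PF = 0.00191 (leading, φ = -89.9°)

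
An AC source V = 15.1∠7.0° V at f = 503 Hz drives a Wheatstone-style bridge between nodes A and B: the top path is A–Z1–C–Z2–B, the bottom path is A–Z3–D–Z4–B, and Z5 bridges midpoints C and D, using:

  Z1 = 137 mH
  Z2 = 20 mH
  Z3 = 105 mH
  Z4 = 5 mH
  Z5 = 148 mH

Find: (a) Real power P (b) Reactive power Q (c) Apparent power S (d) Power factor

Step 1 — Angular frequency: ω = 2π·f = 2π·503 = 3160 rad/s.
Step 2 — Component impedances:
  Z1: Z = jωL = j·3160·0.137 = 0 + j433 Ω
  Z2: Z = jωL = j·3160·0.02 = 0 + j63.21 Ω
  Z3: Z = jωL = j·3160·0.105 = 0 + j331.8 Ω
  Z4: Z = jωL = j·3160·0.005 = 0 + j15.8 Ω
  Z5: Z = jωL = j·3160·0.148 = 0 + j467.7 Ω
Step 3 — Bridge requires nodal analysis (the Z5 bridge couples midpoints C and D, so the two paths cannot be reduced to a simple series/parallel combination). Setting node B to ground and injecting 1 A at node A, the 3-node admittance system at A, C, D solves to V_A = Z_AB = 0 + j203.9 Ω = 203.9∠90.0° Ω.
Step 4 — Source phasor: V = 15.1∠7.0° V = 14.99 + j1.84 V.
Step 5 — Current: I = V / Z = 0.009025 - j0.0735 A = 0.07406∠-83.0° A.
Step 6 — Complex power: S = V·I* = 0 + j1.118 VA.
Step 7 — Real power: P = Re(S) = 0 W.
Step 8 — Reactive power: Q = Im(S) = 1.118 VAR.
Step 9 — Apparent power: |S| = 1.118 VA.
Step 10 — Power factor: PF = P/|S| = 0 (lagging).

(a) P = 0 W  (b) Q = 1.118 VAR  (c) S = 1.118 VA  (d) PF = 0 (lagging)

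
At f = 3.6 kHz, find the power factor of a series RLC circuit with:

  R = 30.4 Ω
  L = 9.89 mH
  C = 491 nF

Step 1 — Angular frequency: ω = 2π·f = 2π·3600 = 2.262e+04 rad/s.
Step 2 — Component impedances:
  R: Z = R = 30.4 Ω
  L: Z = jωL = j·2.262e+04·0.00989 = 0 + j223.7 Ω
  C: Z = 1/(jωC) = -j/(ω·C) = 0 - j90.04 Ω
Step 3 — Series combination: Z_total = R + L + C = 30.4 + j133.7 Ω = 137.1∠77.2° Ω.
Step 4 — Power factor: PF = cos(φ) = Re(Z)/|Z| = 30.4/137.08 = 0.2218.
Step 5 — Type: Im(Z) = 133.7 ⇒ lagging (phase φ = 77.2°).

PF = 0.2218 (lagging, φ = 77.2°)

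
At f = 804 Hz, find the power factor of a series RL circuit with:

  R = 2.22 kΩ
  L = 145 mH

Step 1 — Angular frequency: ω = 2π·f = 2π·804 = 5052 rad/s.
Step 2 — Component impedances:
  R: Z = R = 2220 Ω
  L: Z = jωL = j·5052·0.145 = 0 + j732.5 Ω
Step 3 — Series combination: Z_total = R + L = 2220 + j732.5 Ω = 2338∠18.3° Ω.
Step 4 — Power factor: PF = cos(φ) = Re(Z)/|Z| = 2220/2337.72 = 0.9496.
Step 5 — Type: Im(Z) = 732.5 ⇒ lagging (phase φ = 18.3°).

PF = 0.9496 (lagging, φ = 18.3°)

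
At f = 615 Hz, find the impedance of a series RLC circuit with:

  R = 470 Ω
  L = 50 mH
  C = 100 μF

Step 1 — Angular frequency: ω = 2π·f = 2π·615 = 3864 rad/s.
Step 2 — Component impedances:
  R: Z = R = 470 Ω
  L: Z = jωL = j·3864·0.05 = 0 + j193.2 Ω
  C: Z = 1/(jωC) = -j/(ω·C) = 0 - j2.588 Ω
Step 3 — Series combination: Z_total = R + L + C = 470 + j190.6 Ω = 507.2∠22.1° Ω.

Z = 470 + j190.6 Ω = 507.2∠22.1° Ω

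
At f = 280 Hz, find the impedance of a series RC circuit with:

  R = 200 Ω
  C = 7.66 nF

Step 1 — Angular frequency: ω = 2π·f = 2π·280 = 1759 rad/s.
Step 2 — Component impedances:
  R: Z = R = 200 Ω
  C: Z = 1/(jωC) = -j/(ω·C) = 0 - j7.421e+04 Ω
Step 3 — Series combination: Z_total = R + C = 200 - j7.421e+04 Ω = 7.421e+04∠-89.8° Ω.

Z = 200 - j7.421e+04 Ω = 7.421e+04∠-89.8° Ω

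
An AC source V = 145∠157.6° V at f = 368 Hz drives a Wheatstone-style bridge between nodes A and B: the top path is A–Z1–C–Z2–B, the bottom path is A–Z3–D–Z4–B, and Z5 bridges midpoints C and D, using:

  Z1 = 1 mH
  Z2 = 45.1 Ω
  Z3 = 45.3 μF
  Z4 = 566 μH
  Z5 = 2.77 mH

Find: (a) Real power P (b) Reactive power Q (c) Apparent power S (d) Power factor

Step 1 — Angular frequency: ω = 2π·f = 2π·368 = 2312 rad/s.
Step 2 — Component impedances:
  Z1: Z = jωL = j·2312·0.001 = 0 + j2.312 Ω
  Z2: Z = R = 45.1 Ω
  Z3: Z = 1/(jωC) = -j/(ω·C) = 0 - j9.547 Ω
  Z4: Z = jωL = j·2312·0.000566 = 0 + j1.309 Ω
  Z5: Z = jωL = j·2312·0.00277 = 0 + j6.405 Ω
Step 3 — Bridge requires nodal analysis (the Z5 bridge couples midpoints C and D, so the two paths cannot be reduced to a simple series/parallel combination). Setting node B to ground and injecting 1 A at node A, the 3-node admittance system at A, C, D solves to V_A = Z_AB = 47.85 + j40.95 Ω = 62.98∠40.6° Ω.
Step 4 — Source phasor: V = 145∠157.6° V = -134.1 + j55.26 V.
Step 5 — Current: I = V / Z = -1.047 + j2.051 A = 2.302∠117.0° A.
Step 6 — Complex power: S = V·I* = 253.6 + j217.1 VA.
Step 7 — Real power: P = Re(S) = 253.6 W.
Step 8 — Reactive power: Q = Im(S) = 217.1 VAR.
Step 9 — Apparent power: |S| = 333.8 VA.
Step 10 — Power factor: PF = P/|S| = 0.7597 (lagging).

(a) P = 253.6 W  (b) Q = 217.1 VAR  (c) S = 333.8 VA  (d) PF = 0.7597 (lagging)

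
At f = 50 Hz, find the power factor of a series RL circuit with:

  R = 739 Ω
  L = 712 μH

Step 1 — Angular frequency: ω = 2π·f = 2π·50 = 314.2 rad/s.
Step 2 — Component impedances:
  R: Z = R = 739 Ω
  L: Z = jωL = j·314.2·0.000712 = 0 + j0.2237 Ω
Step 3 — Series combination: Z_total = R + L = 739 + j0.2237 Ω = 739∠0.0° Ω.
Step 4 — Power factor: PF = cos(φ) = Re(Z)/|Z| = 739/739 = 1.
Step 5 — Type: Im(Z) = 0.2237 ⇒ lagging (phase φ = 0.0°).

PF = 1 (lagging, φ = 0.0°)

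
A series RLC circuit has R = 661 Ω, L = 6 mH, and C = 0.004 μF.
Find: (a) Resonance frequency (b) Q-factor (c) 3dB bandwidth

Step 1 — Resonance: ω₀ = 1/√(LC) = 1/√(0.006·4e-09) = 2.041e+05 rad/s.
Step 2 — f₀ = ω₀/(2π) = 3.249e+04 Hz.
Step 3 — Series Q: Q = ω₀L/R = 2.041e+05·0.006/661 = 1.853.
Step 4 — Bandwidth: Δω = ω₀/Q = 1.102e+05 rad/s; BW = Δω/(2π) = 1.753e+04 Hz.

(a) f₀ = 3.249e+04 Hz  (b) Q = 1.853  (c) BW = 1.753e+04 Hz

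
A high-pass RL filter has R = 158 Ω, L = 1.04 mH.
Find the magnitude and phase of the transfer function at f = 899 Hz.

Step 1 — Angular frequency: ω = 2π·899 = 5649 rad/s.
Step 2 — Transfer function: H(jω) = jωL/(R + jωL).
Step 3 — Numerator jωL = j·5.875; denominator R + jωL = 158 + j5.875.
Step 4 — H = 0.00138 + j0.03713.
Step 5 — Magnitude: |H| = 0.03715 (-28.6 dB); phase: φ = 87.9°.

|H| = 0.03715 (-28.6 dB), φ = 87.9°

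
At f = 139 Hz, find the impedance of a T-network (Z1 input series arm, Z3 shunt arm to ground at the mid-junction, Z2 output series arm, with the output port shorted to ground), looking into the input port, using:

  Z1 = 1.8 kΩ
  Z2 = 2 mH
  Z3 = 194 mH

Step 1 — Angular frequency: ω = 2π·f = 2π·139 = 873.4 rad/s.
Step 2 — Component impedances:
  Z1: Z = R = 1800 Ω
  Z2: Z = jωL = j·873.4·0.002 = 0 + j1.747 Ω
  Z3: Z = jωL = j·873.4·0.194 = 0 + j169.4 Ω
Step 3 — With the output port shorted to ground, the output series arm Z2 runs from the junction to ground; the shunt arm Z3 also runs from the junction to ground. They appear in parallel: Z3 || Z2 = 0 + j1.729 Ω.
Step 4 — Series with input arm Z1: Z_in = Z1 + (Z3 || Z2) = 1800 + j1.729 Ω = 1800∠0.1° Ω.

Z = 1800 + j1.729 Ω = 1800∠0.1° Ω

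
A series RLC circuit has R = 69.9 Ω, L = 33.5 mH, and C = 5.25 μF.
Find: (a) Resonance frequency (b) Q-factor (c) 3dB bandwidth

Step 1 — Resonance: ω₀ = 1/√(LC) = 1/√(0.0335·5.25e-06) = 2385 rad/s.
Step 2 — f₀ = ω₀/(2π) = 379.5 Hz.
Step 3 — Series Q: Q = ω₀L/R = 2385·0.0335/69.9 = 1.143.
Step 4 — Bandwidth: Δω = ω₀/Q = 2087 rad/s; BW = Δω/(2π) = 332.1 Hz.

(a) f₀ = 379.5 Hz  (b) Q = 1.143  (c) BW = 332.1 Hz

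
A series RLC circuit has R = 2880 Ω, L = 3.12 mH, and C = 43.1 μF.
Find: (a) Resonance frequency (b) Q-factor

Step 1 — Resonance condition Im(Z)=0 gives ω₀ = 1/√(LC).
Step 2 — ω₀ = 1/√(0.00312·4.31e-05) = 2727 rad/s.
Step 3 — f₀ = ω₀/(2π) = 434 Hz.
Step 4 — Series Q: Q = ω₀L/R = 2727·0.00312/2880 = 0.002954.

(a) f₀ = 434 Hz  (b) Q = 0.002954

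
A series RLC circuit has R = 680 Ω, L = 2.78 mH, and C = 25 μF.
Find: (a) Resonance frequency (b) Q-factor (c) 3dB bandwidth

Step 1 — Resonance condition Im(Z)=0 gives ω₀ = 1/√(LC).
Step 2 — ω₀ = 1/√(0.00278·2.5e-05) = 3793 rad/s.
Step 3 — f₀ = ω₀/(2π) = 603.7 Hz.
Step 4 — Series Q: Q = ω₀L/R = 3793·0.00278/680 = 0.01551.
Step 5 — 3dB bandwidth: Δω = ω₀/Q = 2.446e+05 rad/s; BW = Δω/(2π) = 3.893e+04 Hz.

(a) f₀ = 603.7 Hz  (b) Q = 0.01551  (c) BW = 3.893e+04 Hz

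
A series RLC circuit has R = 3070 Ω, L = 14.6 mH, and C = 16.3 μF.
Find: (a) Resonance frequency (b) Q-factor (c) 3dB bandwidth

Step 1 — Resonance condition Im(Z)=0 gives ω₀ = 1/√(LC).
Step 2 — ω₀ = 1/√(0.0146·1.63e-05) = 2050 rad/s.
Step 3 — f₀ = ω₀/(2π) = 326.2 Hz.
Step 4 — Series Q: Q = ω₀L/R = 2050·0.0146/3070 = 0.009749.
Step 5 — 3dB bandwidth: Δω = ω₀/Q = 2.103e+05 rad/s; BW = Δω/(2π) = 3.347e+04 Hz.

(a) f₀ = 326.2 Hz  (b) Q = 0.009749  (c) BW = 3.347e+04 Hz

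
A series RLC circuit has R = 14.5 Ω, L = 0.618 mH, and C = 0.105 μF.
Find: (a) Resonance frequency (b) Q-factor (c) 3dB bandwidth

Step 1 — Resonance: ω₀ = 1/√(LC) = 1/√(0.000618·1.05e-07) = 1.241e+05 rad/s.
Step 2 — f₀ = ω₀/(2π) = 1.976e+04 Hz.
Step 3 — Series Q: Q = ω₀L/R = 1.241e+05·0.000618/14.5 = 5.291.
Step 4 — Bandwidth: Δω = ω₀/Q = 2.346e+04 rad/s; BW = Δω/(2π) = 3734 Hz.

(a) f₀ = 1.976e+04 Hz  (b) Q = 5.291  (c) BW = 3734 Hz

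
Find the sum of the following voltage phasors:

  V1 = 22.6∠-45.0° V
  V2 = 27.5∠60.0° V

Step 1 — Convert each phasor to rectangular form:
  V1 = 22.6·(cos(-45.0°) + j·sin(-45.0°)) = 15.98 - j15.98 V
  V2 = 27.5·(cos(60.0°) + j·sin(60.0°)) = 13.75 + j23.82 V
Step 2 — Sum components: V_total = 29.73 + j7.835 V.
Step 3 — Convert to polar: |V_total| = 30.75 V, ∠V_total = 14.8°.

V_total = 30.75∠14.8° V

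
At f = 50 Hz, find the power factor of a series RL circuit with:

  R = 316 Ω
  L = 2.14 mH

Step 1 — Angular frequency: ω = 2π·f = 2π·50 = 314.2 rad/s.
Step 2 — Component impedances:
  R: Z = R = 316 Ω
  L: Z = jωL = j·314.2·0.00214 = 0 + j0.6723 Ω
Step 3 — Series combination: Z_total = R + L = 316 + j0.6723 Ω = 316∠0.1° Ω.
Step 4 — Power factor: PF = cos(φ) = Re(Z)/|Z| = 316/316 = 1.
Step 5 — Type: Im(Z) = 0.6723 ⇒ lagging (phase φ = 0.1°).

PF = 1 (lagging, φ = 0.1°)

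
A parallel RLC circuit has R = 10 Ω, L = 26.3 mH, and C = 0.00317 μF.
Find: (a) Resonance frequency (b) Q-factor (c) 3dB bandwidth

Step 1 — Resonance: ω₀ = 1/√(LC) = 1/√(0.0263·3.17e-09) = 1.095e+05 rad/s.
Step 2 — f₀ = ω₀/(2π) = 1.743e+04 Hz.
Step 3 — Parallel Q: Q = R/(ω₀L) = 10/(1.095e+05·0.0263) = 0.003472.
Step 4 — Bandwidth: Δω = ω₀/Q = 3.155e+07 rad/s; BW = Δω/(2π) = 5.021e+06 Hz.

(a) f₀ = 1.743e+04 Hz  (b) Q = 0.003472  (c) BW = 5.021e+06 Hz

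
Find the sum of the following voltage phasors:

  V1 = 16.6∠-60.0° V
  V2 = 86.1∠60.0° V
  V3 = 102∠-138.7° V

Step 1 — Convert each phasor to rectangular form:
  V1 = 16.6·(cos(-60.0°) + j·sin(-60.0°)) = 8.3 - j14.38 V
  V2 = 86.1·(cos(60.0°) + j·sin(60.0°)) = 43.05 + j74.56 V
  V3 = 102·(cos(-138.7°) + j·sin(-138.7°)) = -76.63 - j67.32 V
Step 2 — Sum components: V_total = -25.28 - j7.131 V.
Step 3 — Convert to polar: |V_total| = 26.27 V, ∠V_total = -164.2°.

V_total = 26.27∠-164.2° V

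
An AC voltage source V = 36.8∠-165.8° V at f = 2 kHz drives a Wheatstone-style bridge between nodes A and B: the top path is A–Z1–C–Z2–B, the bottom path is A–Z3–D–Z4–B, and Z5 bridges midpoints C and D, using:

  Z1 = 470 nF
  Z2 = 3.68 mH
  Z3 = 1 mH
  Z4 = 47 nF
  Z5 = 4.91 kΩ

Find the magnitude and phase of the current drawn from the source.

Step 1 — Angular frequency: ω = 2π·f = 2π·2000 = 1.257e+04 rad/s.
Step 2 — Component impedances:
  Z1: Z = 1/(jωC) = -j/(ω·C) = 0 - j169.3 Ω
  Z2: Z = jωL = j·1.257e+04·0.00368 = 0 + j46.24 Ω
  Z3: Z = jωL = j·1.257e+04·0.001 = 0 + j12.57 Ω
  Z4: Z = 1/(jωC) = -j/(ω·C) = 0 - j1693 Ω
  Z5: Z = R = 4910 Ω
Step 3 — Bridge requires nodal analysis (the Z5 bridge couples midpoints C and D, so the two paths cannot be reduced to a simple series/parallel combination). Setting node B to ground and injecting 1 A at node A, the 3-node admittance system at A, C, D solves to V_A = Z_AB = 5.12 - j114.5 Ω = 114.6∠-87.4° Ω.
Step 4 — Source phasor: V = 36.8∠-165.8° V = -35.68 - j9.027 V.
Step 5 — Ohm's law: I = V / Z_total = (-35.68 - j9.027) / (5.12 - j114.5) = 0.06477 - j0.3144 A.
Step 6 — Convert to polar: |I| = 0.321 A, ∠I = -78.4°.

I = 0.321∠-78.4° A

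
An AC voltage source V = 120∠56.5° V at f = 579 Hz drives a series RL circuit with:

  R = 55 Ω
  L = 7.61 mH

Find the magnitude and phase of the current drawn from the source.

Step 1 — Angular frequency: ω = 2π·f = 2π·579 = 3638 rad/s.
Step 2 — Component impedances:
  R: Z = R = 55 Ω
  L: Z = jωL = j·3638·0.00761 = 0 + j27.68 Ω
Step 3 — Series combination: Z_total = R + L = 55 + j27.68 Ω = 61.57∠26.7° Ω.
Step 4 — Source phasor: V = 120∠56.5° V = 66.23 + j100.1 V.
Step 5 — Ohm's law: I = V / Z_total = (66.23 + j100.1) / (55 + j27.68) = 1.691 + j0.968 A.
Step 6 — Convert to polar: |I| = 1.949 A, ∠I = 29.8°.

I = 1.949∠29.8° A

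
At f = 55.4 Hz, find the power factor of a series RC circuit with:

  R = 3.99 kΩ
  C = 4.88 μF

Step 1 — Angular frequency: ω = 2π·f = 2π·55.4 = 348.1 rad/s.
Step 2 — Component impedances:
  R: Z = R = 3990 Ω
  C: Z = 1/(jωC) = -j/(ω·C) = 0 - j588.7 Ω
Step 3 — Series combination: Z_total = R + C = 3990 - j588.7 Ω = 4033∠-8.4° Ω.
Step 4 — Power factor: PF = cos(φ) = Re(Z)/|Z| = 3990/4033 = 0.9893.
Step 5 — Type: Im(Z) = -588.7 ⇒ leading (phase φ = -8.4°).

PF = 0.9893 (leading, φ = -8.4°)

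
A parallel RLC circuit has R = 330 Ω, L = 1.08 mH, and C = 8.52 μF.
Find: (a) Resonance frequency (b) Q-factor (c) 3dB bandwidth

Step 1 — Resonance: ω₀ = 1/√(LC) = 1/√(0.00108·8.52e-06) = 1.042e+04 rad/s.
Step 2 — f₀ = ω₀/(2π) = 1659 Hz.
Step 3 — Parallel Q: Q = R/(ω₀L) = 330/(1.042e+04·0.00108) = 29.31.
Step 4 — Bandwidth: Δω = ω₀/Q = 355.7 rad/s; BW = Δω/(2π) = 56.61 Hz.

(a) f₀ = 1659 Hz  (b) Q = 29.31  (c) BW = 56.61 Hz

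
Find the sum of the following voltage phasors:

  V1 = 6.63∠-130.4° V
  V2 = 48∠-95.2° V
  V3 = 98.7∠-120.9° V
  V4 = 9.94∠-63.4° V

Step 1 — Convert each phasor to rectangular form:
  V1 = 6.63·(cos(-130.4°) + j·sin(-130.4°)) = -4.297 - j5.049 V
  V2 = 48·(cos(-95.2°) + j·sin(-95.2°)) = -4.35 - j47.8 V
  V3 = 98.7·(cos(-120.9°) + j·sin(-120.9°)) = -50.69 - j84.69 V
  V4 = 9.94·(cos(-63.4°) + j·sin(-63.4°)) = 4.451 - j8.888 V
Step 2 — Sum components: V_total = -54.88 - j146.4 V.
Step 3 — Convert to polar: |V_total| = 156.4 V, ∠V_total = -110.5°.

V_total = 156.4∠-110.5° V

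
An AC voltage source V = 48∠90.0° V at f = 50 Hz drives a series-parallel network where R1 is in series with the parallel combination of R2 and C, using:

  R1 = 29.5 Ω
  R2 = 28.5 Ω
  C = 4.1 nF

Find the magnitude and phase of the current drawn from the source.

Step 1 — Angular frequency: ω = 2π·f = 2π·50 = 314.2 rad/s.
Step 2 — Component impedances:
  R1: Z = R = 29.5 Ω
  R2: Z = R = 28.5 Ω
  C: Z = 1/(jωC) = -j/(ω·C) = 0 - j7.764e+05 Ω
Step 3 — Parallel branch: R2 || C = 1/(1/R2 + 1/C) = 28.5 - j0.001046 Ω.
Step 4 — Series with R1: Z_total = R1 + (R2 || C) = 58 - j0.001046 Ω = 58∠-0.0° Ω.
Step 5 — Source phasor: V = 48∠90.0° V = 0 + j48 V.
Step 6 — Ohm's law: I = V / Z_total = (0 + j48) / (58 - j0.001046) = -1.493e-05 + j0.8276 A.
Step 7 — Convert to polar: |I| = 0.8276 A, ∠I = 90.0°.

I = 0.8276∠90.0° A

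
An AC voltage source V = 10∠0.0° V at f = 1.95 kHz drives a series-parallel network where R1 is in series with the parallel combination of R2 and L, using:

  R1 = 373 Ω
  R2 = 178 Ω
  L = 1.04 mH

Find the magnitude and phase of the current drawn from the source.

Step 1 — Angular frequency: ω = 2π·f = 2π·1950 = 1.225e+04 rad/s.
Step 2 — Component impedances:
  R1: Z = R = 373 Ω
  R2: Z = R = 178 Ω
  L: Z = jωL = j·1.225e+04·0.00104 = 0 + j12.74 Ω
Step 3 — Parallel branch: R2 || L = 1/(1/R2 + 1/L) = 0.9075 + j12.68 Ω.
Step 4 — Series with R1: Z_total = R1 + (R2 || L) = 373.9 + j12.68 Ω = 374.1∠1.9° Ω.
Step 5 — Source phasor: V = 10∠0.0° V = 10 V.
Step 6 — Ohm's law: I = V / Z_total = (10) / (373.9 + j12.68) = 0.02671 - j0.0009057 A.
Step 7 — Convert to polar: |I| = 0.02673 A, ∠I = -1.9°.

I = 0.02673∠-1.9° A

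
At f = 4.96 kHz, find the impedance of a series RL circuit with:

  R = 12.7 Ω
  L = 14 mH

Step 1 — Angular frequency: ω = 2π·f = 2π·4960 = 3.116e+04 rad/s.
Step 2 — Component impedances:
  R: Z = R = 12.7 Ω
  L: Z = jωL = j·3.116e+04·0.014 = 0 + j436.3 Ω
Step 3 — Series combination: Z_total = R + L = 12.7 + j436.3 Ω = 436.5∠88.3° Ω.

Z = 12.7 + j436.3 Ω = 436.5∠88.3° Ω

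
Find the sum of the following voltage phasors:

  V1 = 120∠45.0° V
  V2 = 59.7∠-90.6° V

Step 1 — Convert each phasor to rectangular form:
  V1 = 120·(cos(45.0°) + j·sin(45.0°)) = 84.85 + j84.85 V
  V2 = 59.7·(cos(-90.6°) + j·sin(-90.6°)) = -0.6252 - j59.7 V
Step 2 — Sum components: V_total = 84.23 + j25.16 V.
Step 3 — Convert to polar: |V_total| = 87.9 V, ∠V_total = 16.6°.

V_total = 87.9∠16.6° V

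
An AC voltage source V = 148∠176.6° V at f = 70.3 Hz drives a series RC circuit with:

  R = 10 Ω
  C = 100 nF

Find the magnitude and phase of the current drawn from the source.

Step 1 — Angular frequency: ω = 2π·f = 2π·70.3 = 441.7 rad/s.
Step 2 — Component impedances:
  R: Z = R = 10 Ω
  C: Z = 1/(jωC) = -j/(ω·C) = 0 - j2.264e+04 Ω
Step 3 — Series combination: Z_total = R + C = 10 - j2.264e+04 Ω = 2.264e+04∠-90.0° Ω.
Step 4 — Source phasor: V = 148∠176.6° V = -147.7 + j8.777 V.
Step 5 — Ohm's law: I = V / Z_total = (-147.7 + j8.777) / (10 - j2.264e+04) = -0.0003906 - j0.006526 A.
Step 6 — Convert to polar: |I| = 0.006537 A, ∠I = -93.4°.

I = 0.006537∠-93.4° A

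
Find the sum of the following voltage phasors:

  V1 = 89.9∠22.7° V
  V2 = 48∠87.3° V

Step 1 — Convert each phasor to rectangular form:
  V1 = 89.9·(cos(22.7°) + j·sin(22.7°)) = 82.94 + j34.69 V
  V2 = 48·(cos(87.3°) + j·sin(87.3°)) = 2.261 + j47.95 V
Step 2 — Sum components: V_total = 85.2 + j82.64 V.
Step 3 — Convert to polar: |V_total| = 118.7 V, ∠V_total = 44.1°.

V_total = 118.7∠44.1° V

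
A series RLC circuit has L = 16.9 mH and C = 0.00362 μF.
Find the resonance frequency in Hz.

Step 1 — Resonance condition Im(Z)=0 gives ω₀ = 1/√(LC).
Step 2 — ω₀ = 1/√(0.0169·3.62e-09) = 1.279e+05 rad/s.
Step 3 — f₀ = ω₀/(2π) = 2.035e+04 Hz.

f₀ = 2.035e+04 Hz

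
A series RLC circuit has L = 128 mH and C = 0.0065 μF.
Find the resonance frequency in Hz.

Step 1 — Resonance condition Im(Z)=0 gives ω₀ = 1/√(LC).
Step 2 — ω₀ = 1/√(0.128·6.5e-09) = 3.467e+04 rad/s.
Step 3 — f₀ = ω₀/(2π) = 5518 Hz.

f₀ = 5518 Hz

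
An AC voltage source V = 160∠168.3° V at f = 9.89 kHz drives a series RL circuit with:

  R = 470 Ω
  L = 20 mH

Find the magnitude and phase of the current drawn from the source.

Step 1 — Angular frequency: ω = 2π·f = 2π·9890 = 6.214e+04 rad/s.
Step 2 — Component impedances:
  R: Z = R = 470 Ω
  L: Z = jωL = j·6.214e+04·0.02 = 0 + j1243 Ω
Step 3 — Series combination: Z_total = R + L = 470 + j1243 Ω = 1329∠69.3° Ω.
Step 4 — Source phasor: V = 160∠168.3° V = -156.7 + j32.45 V.
Step 5 — Ohm's law: I = V / Z_total = (-156.7 + j32.45) / (470 + j1243) = -0.01887 + j0.1189 A.
Step 6 — Convert to polar: |I| = 0.1204 A, ∠I = 99.0°.

I = 0.1204∠99.0° A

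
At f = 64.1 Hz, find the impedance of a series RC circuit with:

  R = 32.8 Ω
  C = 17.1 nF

Step 1 — Angular frequency: ω = 2π·f = 2π·64.1 = 402.8 rad/s.
Step 2 — Component impedances:
  R: Z = R = 32.8 Ω
  C: Z = 1/(jωC) = -j/(ω·C) = 0 - j1.452e+05 Ω
Step 3 — Series combination: Z_total = R + C = 32.8 - j1.452e+05 Ω = 1.452e+05∠-90.0° Ω.

Z = 32.8 - j1.452e+05 Ω = 1.452e+05∠-90.0° Ω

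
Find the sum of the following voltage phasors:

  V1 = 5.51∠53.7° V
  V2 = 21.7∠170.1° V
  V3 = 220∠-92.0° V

Step 1 — Convert each phasor to rectangular form:
  V1 = 5.51·(cos(53.7°) + j·sin(53.7°)) = 3.262 + j4.441 V
  V2 = 21.7·(cos(170.1°) + j·sin(170.1°)) = -21.38 + j3.731 V
  V3 = 220·(cos(-92.0°) + j·sin(-92.0°)) = -7.678 - j219.9 V
Step 2 — Sum components: V_total = -25.79 - j211.7 V.
Step 3 — Convert to polar: |V_total| = 213.3 V, ∠V_total = -96.9°.

V_total = 213.3∠-96.9° V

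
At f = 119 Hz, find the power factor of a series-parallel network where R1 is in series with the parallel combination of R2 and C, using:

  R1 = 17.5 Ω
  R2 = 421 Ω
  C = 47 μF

Step 1 — Angular frequency: ω = 2π·f = 2π·119 = 747.7 rad/s.
Step 2 — Component impedances:
  R1: Z = R = 17.5 Ω
  R2: Z = R = 421 Ω
  C: Z = 1/(jωC) = -j/(ω·C) = 0 - j28.46 Ω
Step 3 — Parallel branch: R2 || C = 1/(1/R2 + 1/C) = 1.915 - j28.33 Ω.
Step 4 — Series with R1: Z_total = R1 + (R2 || C) = 19.41 - j28.33 Ω = 34.34∠-55.6° Ω.
Step 5 — Power factor: PF = cos(φ) = Re(Z)/|Z| = 19.4146/34.3414 = 0.5653.
Step 6 — Type: Im(Z) = -28.33 ⇒ leading (phase φ = -55.6°).

PF = 0.5653 (leading, φ = -55.6°)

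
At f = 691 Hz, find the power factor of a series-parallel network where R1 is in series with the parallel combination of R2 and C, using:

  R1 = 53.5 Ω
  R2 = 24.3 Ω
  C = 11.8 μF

Step 1 — Angular frequency: ω = 2π·f = 2π·691 = 4342 rad/s.
Step 2 — Component impedances:
  R1: Z = R = 53.5 Ω
  R2: Z = R = 24.3 Ω
  C: Z = 1/(jωC) = -j/(ω·C) = 0 - j19.52 Ω
Step 3 — Parallel branch: R2 || C = 1/(1/R2 + 1/C) = 9.53 - j11.86 Ω.
Step 4 — Series with R1: Z_total = R1 + (R2 || C) = 63.03 - j11.86 Ω = 64.14∠-10.7° Ω.
Step 5 — Power factor: PF = cos(φ) = Re(Z)/|Z| = 63.03/64.14 = 0.9827.
Step 6 — Type: Im(Z) = -11.86 ⇒ leading (phase φ = -10.7°).

PF = 0.9827 (leading, φ = -10.7°)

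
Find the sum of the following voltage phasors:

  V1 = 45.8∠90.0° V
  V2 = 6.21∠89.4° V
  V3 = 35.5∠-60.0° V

Step 1 — Convert each phasor to rectangular form:
  V1 = 45.8·(cos(90.0°) + j·sin(90.0°)) = 0 + j45.8 V
  V2 = 6.21·(cos(89.4°) + j·sin(89.4°)) = 0.06503 + j6.21 V
  V3 = 35.5·(cos(-60.0°) + j·sin(-60.0°)) = 17.75 - j30.74 V
Step 2 — Sum components: V_total = 17.82 + j21.27 V.
Step 3 — Convert to polar: |V_total| = 27.74 V, ∠V_total = 50.0°.

V_total = 27.74∠50.0° V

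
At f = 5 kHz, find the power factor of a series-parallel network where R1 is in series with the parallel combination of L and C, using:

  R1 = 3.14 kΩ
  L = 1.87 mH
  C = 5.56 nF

Step 1 — Angular frequency: ω = 2π·f = 2π·5000 = 3.142e+04 rad/s.
Step 2 — Component impedances:
  R1: Z = R = 3140 Ω
  L: Z = jωL = j·3.142e+04·0.00187 = 0 + j58.75 Ω
  C: Z = 1/(jωC) = -j/(ω·C) = 0 - j5725 Ω
Step 3 — Parallel branch: L || C = 1/(1/L + 1/C) = 0 + j59.36 Ω.
Step 4 — Series with R1: Z_total = R1 + (L || C) = 3140 + j59.36 Ω = 3141∠1.1° Ω.
Step 5 — Power factor: PF = cos(φ) = Re(Z)/|Z| = 3140/3140.6 = 0.9998.
Step 6 — Type: Im(Z) = 59.36 ⇒ lagging (phase φ = 1.1°).

PF = 0.9998 (lagging, φ = 1.1°)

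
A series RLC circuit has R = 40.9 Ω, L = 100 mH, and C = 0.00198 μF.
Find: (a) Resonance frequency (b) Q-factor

Step 1 — Resonance condition Im(Z)=0 gives ω₀ = 1/√(LC).
Step 2 — ω₀ = 1/√(0.1·1.98e-09) = 7.107e+04 rad/s.
Step 3 — f₀ = ω₀/(2π) = 1.131e+04 Hz.
Step 4 — Series Q: Q = ω₀L/R = 7.107e+04·0.1/40.9 = 173.8.

(a) f₀ = 1.131e+04 Hz  (b) Q = 173.8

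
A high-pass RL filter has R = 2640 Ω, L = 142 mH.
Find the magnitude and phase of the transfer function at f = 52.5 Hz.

Step 1 — Angular frequency: ω = 2π·52.5 = 329.9 rad/s.
Step 2 — Transfer function: H(jω) = jωL/(R + jωL).
Step 3 — Numerator jωL = j·46.84; denominator R + jωL = 2640 + j46.84.
Step 4 — H = 0.0003147 + j0.01774.
Step 5 — Magnitude: |H| = 0.01774 (-35.0 dB); phase: φ = 89.0°.

|H| = 0.01774 (-35.0 dB), φ = 89.0°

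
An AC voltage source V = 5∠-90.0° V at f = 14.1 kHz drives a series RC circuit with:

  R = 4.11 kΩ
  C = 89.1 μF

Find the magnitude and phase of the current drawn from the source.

Step 1 — Angular frequency: ω = 2π·f = 2π·1.41e+04 = 8.859e+04 rad/s.
Step 2 — Component impedances:
  R: Z = R = 4110 Ω
  C: Z = 1/(jωC) = -j/(ω·C) = 0 - j0.1267 Ω
Step 3 — Series combination: Z_total = R + C = 4110 - j0.1267 Ω = 4110∠-0.0° Ω.
Step 4 — Source phasor: V = 5∠-90.0° V = 0 - j5 V.
Step 5 — Ohm's law: I = V / Z_total = (0 - j5) / (4110 - j0.1267) = 3.75e-08 - j0.001217 A.
Step 6 — Convert to polar: |I| = 0.001217 A, ∠I = -90.0°.

I = 0.001217∠-90.0° A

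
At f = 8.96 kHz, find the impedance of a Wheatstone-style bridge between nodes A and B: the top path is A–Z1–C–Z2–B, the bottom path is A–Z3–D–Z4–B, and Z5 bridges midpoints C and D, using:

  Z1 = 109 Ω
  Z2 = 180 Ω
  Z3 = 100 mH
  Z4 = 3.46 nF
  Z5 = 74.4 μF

Step 1 — Angular frequency: ω = 2π·f = 2π·8960 = 5.63e+04 rad/s.
Step 2 — Component impedances:
  Z1: Z = R = 109 Ω
  Z2: Z = R = 180 Ω
  Z3: Z = jωL = j·5.63e+04·0.1 = 0 + j5630 Ω
  Z4: Z = 1/(jωC) = -j/(ω·C) = 0 - j5134 Ω
  Z5: Z = 1/(jωC) = -j/(ω·C) = 0 - j0.2387 Ω
Step 3 — Bridge requires nodal analysis (the Z5 bridge couples midpoints C and D, so the two paths cannot be reduced to a simple series/parallel combination). Setting node B to ground and injecting 1 A at node A, the 3-node admittance system at A, C, D solves to V_A = Z_AB = 288.7 - j4.193 Ω = 288.8∠-0.8° Ω.

Z = 288.7 - j4.193 Ω = 288.8∠-0.8° Ω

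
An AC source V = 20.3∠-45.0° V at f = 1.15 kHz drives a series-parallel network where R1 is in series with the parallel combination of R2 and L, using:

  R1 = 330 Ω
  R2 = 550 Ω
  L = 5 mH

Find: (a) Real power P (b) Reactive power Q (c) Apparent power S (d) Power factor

Step 1 — Angular frequency: ω = 2π·f = 2π·1150 = 7226 rad/s.
Step 2 — Component impedances:
  R1: Z = R = 330 Ω
  R2: Z = R = 550 Ω
  L: Z = jωL = j·7226·0.005 = 0 + j36.13 Ω
Step 3 — Parallel branch: R2 || L = 1/(1/R2 + 1/L) = 2.363 + j35.97 Ω.
Step 4 — Series with R1: Z_total = R1 + (R2 || L) = 332.4 + j35.97 Ω = 334.3∠6.2° Ω.
Step 5 — Source phasor: V = 20.3∠-45.0° V = 14.35 - j14.35 V.
Step 6 — Current: I = V / Z = 0.03807 - j0.04731 A = 0.06072∠-51.2° A.
Step 7 — Complex power: S = V·I* = 1.226 + j0.1326 VA.
Step 8 — Real power: P = Re(S) = 1.226 W.
Step 9 — Reactive power: Q = Im(S) = 0.1326 VAR.
Step 10 — Apparent power: |S| = 1.233 VA.
Step 11 — Power factor: PF = P/|S| = 0.9942 (lagging).

(a) P = 1.226 W  (b) Q = 0.1326 VAR  (c) S = 1.233 VA  (d) PF = 0.9942 (lagging)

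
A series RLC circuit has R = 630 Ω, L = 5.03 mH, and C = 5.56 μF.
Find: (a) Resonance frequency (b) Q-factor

Step 1 — Resonance condition Im(Z)=0 gives ω₀ = 1/√(LC).
Step 2 — ω₀ = 1/√(0.00503·5.56e-06) = 5980 rad/s.
Step 3 — f₀ = ω₀/(2π) = 951.7 Hz.
Step 4 — Series Q: Q = ω₀L/R = 5980·0.00503/630 = 0.04774.

(a) f₀ = 951.7 Hz  (b) Q = 0.04774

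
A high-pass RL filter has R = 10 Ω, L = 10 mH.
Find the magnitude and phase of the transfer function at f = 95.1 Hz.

Step 1 — Angular frequency: ω = 2π·95.1 = 597.5 rad/s.
Step 2 — Transfer function: H(jω) = jωL/(R + jωL).
Step 3 — Numerator jωL = j·5.975; denominator R + jωL = 10 + j5.975.
Step 4 — H = 0.2631 + j0.4403.
Step 5 — Magnitude: |H| = 0.5129 (-5.8 dB); phase: φ = 59.1°.

|H| = 0.5129 (-5.8 dB), φ = 59.1°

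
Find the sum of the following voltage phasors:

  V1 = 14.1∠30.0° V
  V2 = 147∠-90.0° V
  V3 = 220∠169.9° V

Step 1 — Convert each phasor to rectangular form:
  V1 = 14.1·(cos(30.0°) + j·sin(30.0°)) = 12.21 + j7.05 V
  V2 = 147·(cos(-90.0°) + j·sin(-90.0°)) = 0 - j147 V
  V3 = 220·(cos(169.9°) + j·sin(169.9°)) = -216.6 + j38.58 V
Step 2 — Sum components: V_total = -204.4 - j101.4 V.
Step 3 — Convert to polar: |V_total| = 228.1 V, ∠V_total = -153.6°.

V_total = 228.1∠-153.6° V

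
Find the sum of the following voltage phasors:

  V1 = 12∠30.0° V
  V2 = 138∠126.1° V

Step 1 — Convert each phasor to rectangular form:
  V1 = 12·(cos(30.0°) + j·sin(30.0°)) = 10.39 + j6 V
  V2 = 138·(cos(126.1°) + j·sin(126.1°)) = -81.31 + j111.5 V
Step 2 — Sum components: V_total = -70.92 + j117.5 V.
Step 3 — Convert to polar: |V_total| = 137.2 V, ∠V_total = 121.1°.

V_total = 137.2∠121.1° V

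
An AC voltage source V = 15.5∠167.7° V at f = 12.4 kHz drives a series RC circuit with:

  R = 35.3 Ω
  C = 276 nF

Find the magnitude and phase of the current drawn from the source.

Step 1 — Angular frequency: ω = 2π·f = 2π·1.24e+04 = 7.791e+04 rad/s.
Step 2 — Component impedances:
  R: Z = R = 35.3 Ω
  C: Z = 1/(jωC) = -j/(ω·C) = 0 - j46.5 Ω
Step 3 — Series combination: Z_total = R + C = 35.3 - j46.5 Ω = 58.38∠-52.8° Ω.
Step 4 — Source phasor: V = 15.5∠167.7° V = -15.14 + j3.302 V.
Step 5 — Ohm's law: I = V / Z_total = (-15.14 + j3.302) / (35.3 - j46.5) = -0.2019 - j0.1724 A.
Step 6 — Convert to polar: |I| = 0.2655 A, ∠I = -139.5°.

I = 0.2655∠-139.5° A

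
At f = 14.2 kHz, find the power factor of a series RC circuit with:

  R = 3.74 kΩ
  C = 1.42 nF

Step 1 — Angular frequency: ω = 2π·f = 2π·1.42e+04 = 8.922e+04 rad/s.
Step 2 — Component impedances:
  R: Z = R = 3740 Ω
  C: Z = 1/(jωC) = -j/(ω·C) = 0 - j7893 Ω
Step 3 — Series combination: Z_total = R + C = 3740 - j7893 Ω = 8734∠-64.6° Ω.
Step 4 — Power factor: PF = cos(φ) = Re(Z)/|Z| = 3740/8734 = 0.4282.
Step 5 — Type: Im(Z) = -7893 ⇒ leading (phase φ = -64.6°).

PF = 0.4282 (leading, φ = -64.6°)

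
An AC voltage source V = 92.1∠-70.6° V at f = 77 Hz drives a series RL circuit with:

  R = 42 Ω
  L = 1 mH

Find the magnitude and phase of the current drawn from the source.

Step 1 — Angular frequency: ω = 2π·f = 2π·77 = 483.8 rad/s.
Step 2 — Component impedances:
  R: Z = R = 42 Ω
  L: Z = jωL = j·483.8·0.001 = 0 + j0.4838 Ω
Step 3 — Series combination: Z_total = R + L = 42 + j0.4838 Ω = 42∠0.7° Ω.
Step 4 — Source phasor: V = 92.1∠-70.6° V = 30.59 - j86.87 V.
Step 5 — Ohm's law: I = V / Z_total = (30.59 - j86.87) / (42 + j0.4838) = 0.7045 - j2.076 A.
Step 6 — Convert to polar: |I| = 2.193 A, ∠I = -71.3°.

I = 2.193∠-71.3° A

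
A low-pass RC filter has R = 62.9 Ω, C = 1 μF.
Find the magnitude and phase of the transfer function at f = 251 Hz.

Step 1 — Angular frequency: ω = 2π·251 = 1577 rad/s.
Step 2 — Transfer function: H(jω) = 1/(1 + jωRC).
Step 3 — Denominator: 1 + jωRC = 1 + j·1577·62.9·1e-06 = 1 + j0.0992.
Step 4 — H = 0.9903 - j0.09823.
Step 5 — Magnitude: |H| = 0.9951 (-0.0 dB); phase: φ = -5.7°.

|H| = 0.9951 (-0.0 dB), φ = -5.7°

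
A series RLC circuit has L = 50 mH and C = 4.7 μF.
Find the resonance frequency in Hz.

Step 1 — Resonance condition Im(Z)=0 gives ω₀ = 1/√(LC).
Step 2 — ω₀ = 1/√(0.05·4.7e-06) = 2063 rad/s.
Step 3 — f₀ = ω₀/(2π) = 328.3 Hz.

f₀ = 328.3 Hz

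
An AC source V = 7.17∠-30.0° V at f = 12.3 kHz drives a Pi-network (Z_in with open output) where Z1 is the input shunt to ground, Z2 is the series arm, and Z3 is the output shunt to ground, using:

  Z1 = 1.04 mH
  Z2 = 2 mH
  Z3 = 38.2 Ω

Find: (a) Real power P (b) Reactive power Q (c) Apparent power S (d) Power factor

Step 1 — Angular frequency: ω = 2π·f = 2π·1.23e+04 = 7.728e+04 rad/s.
Step 2 — Component impedances:
  Z1: Z = jωL = j·7.728e+04·0.00104 = 0 + j80.37 Ω
  Z2: Z = jωL = j·7.728e+04·0.002 = 0 + j154.6 Ω
  Z3: Z = R = 38.2 Ω
Step 3 — With open output, the series arm Z2 and the output shunt Z3 appear in series to ground: Z2 + Z3 = 38.2 + j154.6 Ω.
Step 4 — Parallel with input shunt Z1: Z_in = Z1 || (Z2 + Z3) = 4.356 + j53.59 Ω = 53.76∠85.4° Ω.
Step 5 — Source phasor: V = 7.17∠-30.0° V = 6.209 - j3.585 V.
Step 6 — Current: I = V / Z = -0.05711 - j0.1205 A = 0.1334∠-115.4° A.
Step 7 — Complex power: S = V·I* = 0.07747 + j0.9531 VA.
Step 8 — Real power: P = Re(S) = 0.07747 W.
Step 9 — Reactive power: Q = Im(S) = 0.9531 VAR.
Step 10 — Apparent power: |S| = 0.9562 VA.
Step 11 — Power factor: PF = P/|S| = 0.08102 (lagging).

(a) P = 0.07747 W  (b) Q = 0.9531 VAR  (c) S = 0.9562 VA  (d) PF = 0.08102 (lagging)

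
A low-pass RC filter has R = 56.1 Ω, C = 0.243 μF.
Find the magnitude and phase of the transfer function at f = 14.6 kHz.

Step 1 — Angular frequency: ω = 2π·1.46e+04 = 9.173e+04 rad/s.
Step 2 — Transfer function: H(jω) = 1/(1 + jωRC).
Step 3 — Denominator: 1 + jωRC = 1 + j·9.173e+04·56.1·2.43e-07 = 1 + j1.251.
Step 4 — H = 0.39 - j0.4878.
Step 5 — Magnitude: |H| = 0.6245 (-4.1 dB); phase: φ = -51.4°.

|H| = 0.6245 (-4.1 dB), φ = -51.4°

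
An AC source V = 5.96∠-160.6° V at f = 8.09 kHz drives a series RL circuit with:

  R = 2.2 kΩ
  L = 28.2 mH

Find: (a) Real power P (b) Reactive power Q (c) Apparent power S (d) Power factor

Step 1 — Angular frequency: ω = 2π·f = 2π·8090 = 5.083e+04 rad/s.
Step 2 — Component impedances:
  R: Z = R = 2200 Ω
  L: Z = jωL = j·5.083e+04·0.0282 = 0 + j1433 Ω
Step 3 — Series combination: Z_total = R + L = 2200 + j1433 Ω = 2626∠33.1° Ω.
Step 4 — Source phasor: V = 5.96∠-160.6° V = -5.622 - j1.98 V.
Step 5 — Current: I = V / Z = -0.002205 + j0.0005371 A = 0.00227∠166.3° A.
Step 6 — Complex power: S = V·I* = 0.01133 + j0.007385 VA.
Step 7 — Real power: P = Re(S) = 0.01133 W.
Step 8 — Reactive power: Q = Im(S) = 0.007385 VAR.
Step 9 — Apparent power: |S| = 0.01353 VA.
Step 10 — Power factor: PF = P/|S| = 0.8378 (lagging).

(a) P = 0.01133 W  (b) Q = 0.007385 VAR  (c) S = 0.01353 VA  (d) PF = 0.8378 (lagging)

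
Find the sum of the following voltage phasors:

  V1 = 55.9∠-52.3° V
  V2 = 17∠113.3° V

Step 1 — Convert each phasor to rectangular form:
  V1 = 55.9·(cos(-52.3°) + j·sin(-52.3°)) = 34.18 - j44.23 V
  V2 = 17·(cos(113.3°) + j·sin(113.3°)) = -6.724 + j15.61 V
Step 2 — Sum components: V_total = 27.46 - j28.62 V.
Step 3 — Convert to polar: |V_total| = 39.66 V, ∠V_total = -46.2°.

V_total = 39.66∠-46.2° V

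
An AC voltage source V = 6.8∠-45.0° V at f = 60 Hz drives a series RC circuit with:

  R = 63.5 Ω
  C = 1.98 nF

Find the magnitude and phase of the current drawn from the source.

Step 1 — Angular frequency: ω = 2π·f = 2π·60 = 377 rad/s.
Step 2 — Component impedances:
  R: Z = R = 63.5 Ω
  C: Z = 1/(jωC) = -j/(ω·C) = 0 - j1.34e+06 Ω
Step 3 — Series combination: Z_total = R + C = 63.5 - j1.34e+06 Ω = 1.34e+06∠-90.0° Ω.
Step 4 — Source phasor: V = 6.8∠-45.0° V = 4.808 - j4.808 V.
Step 5 — Ohm's law: I = V / Z_total = (4.808 - j4.808) / (63.5 - j1.34e+06) = 3.589e-06 + j3.589e-06 A.
Step 6 — Convert to polar: |I| = 5.076e-06 A, ∠I = 45.0°.

I = 5.076e-06∠45.0° A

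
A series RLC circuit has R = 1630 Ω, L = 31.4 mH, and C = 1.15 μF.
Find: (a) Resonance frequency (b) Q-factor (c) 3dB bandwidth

Step 1 — Resonance condition Im(Z)=0 gives ω₀ = 1/√(LC).
Step 2 — ω₀ = 1/√(0.0314·1.15e-06) = 5262 rad/s.
Step 3 — f₀ = ω₀/(2π) = 837.5 Hz.
Step 4 — Series Q: Q = ω₀L/R = 5262·0.0314/1630 = 0.1014.
Step 5 — 3dB bandwidth: Δω = ω₀/Q = 5.191e+04 rad/s; BW = Δω/(2π) = 8262 Hz.

(a) f₀ = 837.5 Hz  (b) Q = 0.1014  (c) BW = 8262 Hz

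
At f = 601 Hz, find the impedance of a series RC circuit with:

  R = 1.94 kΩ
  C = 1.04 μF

Step 1 — Angular frequency: ω = 2π·f = 2π·601 = 3776 rad/s.
Step 2 — Component impedances:
  R: Z = R = 1940 Ω
  C: Z = 1/(jωC) = -j/(ω·C) = 0 - j254.6 Ω
Step 3 — Series combination: Z_total = R + C = 1940 - j254.6 Ω = 1957∠-7.5° Ω.

Z = 1940 - j254.6 Ω = 1957∠-7.5° Ω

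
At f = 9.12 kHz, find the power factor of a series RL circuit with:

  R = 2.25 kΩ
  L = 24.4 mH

Step 1 — Angular frequency: ω = 2π·f = 2π·9120 = 5.73e+04 rad/s.
Step 2 — Component impedances:
  R: Z = R = 2250 Ω
  L: Z = jωL = j·5.73e+04·0.0244 = 0 + j1398 Ω
Step 3 — Series combination: Z_total = R + L = 2250 + j1398 Ω = 2649∠31.9° Ω.
Step 4 — Power factor: PF = cos(φ) = Re(Z)/|Z| = 2250/2649 = 0.8494.
Step 5 — Type: Im(Z) = 1398 ⇒ lagging (phase φ = 31.9°).

PF = 0.8494 (lagging, φ = 31.9°)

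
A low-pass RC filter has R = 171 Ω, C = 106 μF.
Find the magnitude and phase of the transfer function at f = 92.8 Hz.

Step 1 — Angular frequency: ω = 2π·92.8 = 583.1 rad/s.
Step 2 — Transfer function: H(jω) = 1/(1 + jωRC).
Step 3 — Denominator: 1 + jωRC = 1 + j·583.1·171·0.000106 = 1 + j10.57.
Step 4 — H = 0.008873 - j0.09378.
Step 5 — Magnitude: |H| = 0.0942 (-20.5 dB); phase: φ = -84.6°.

|H| = 0.0942 (-20.5 dB), φ = -84.6°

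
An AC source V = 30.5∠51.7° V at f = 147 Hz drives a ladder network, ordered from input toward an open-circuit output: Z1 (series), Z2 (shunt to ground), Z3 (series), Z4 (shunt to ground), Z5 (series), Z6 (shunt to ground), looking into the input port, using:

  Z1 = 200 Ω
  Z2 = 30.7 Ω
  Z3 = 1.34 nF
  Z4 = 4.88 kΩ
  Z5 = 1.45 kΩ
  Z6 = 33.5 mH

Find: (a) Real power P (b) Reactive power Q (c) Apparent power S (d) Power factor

Step 1 — Angular frequency: ω = 2π·f = 2π·147 = 923.6 rad/s.
Step 2 — Component impedances:
  Z1: Z = R = 200 Ω
  Z2: Z = R = 30.7 Ω
  Z3: Z = 1/(jωC) = -j/(ω·C) = 0 - j8.08e+05 Ω
  Z4: Z = R = 4880 Ω
  Z5: Z = R = 1450 Ω
  Z6: Z = jωL = j·923.6·0.0335 = 0 + j30.94 Ω
Step 3 — Ladder network (open output): work backward from the far end, alternating series and parallel combinations. Z_in = 230.7 - j0.001167 Ω = 230.7∠-0.0° Ω.
Step 4 — Source phasor: V = 30.5∠51.7° V = 18.9 + j23.94 V.
Step 5 — Current: I = V / Z = 0.08194 + j0.1038 A = 0.1322∠51.7° A.
Step 6 — Complex power: S = V·I* = 4.032 - j2.039e-05 VA.
Step 7 — Real power: P = Re(S) = 4.032 W.
Step 8 — Reactive power: Q = Im(S) = -2.039e-05 VAR.
Step 9 — Apparent power: |S| = 4.032 VA.
Step 10 — Power factor: PF = P/|S| = 1 (leading).

(a) P = 4.032 W  (b) Q = -2.039e-05 VAR  (c) S = 4.032 VA  (d) PF = 1 (leading)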